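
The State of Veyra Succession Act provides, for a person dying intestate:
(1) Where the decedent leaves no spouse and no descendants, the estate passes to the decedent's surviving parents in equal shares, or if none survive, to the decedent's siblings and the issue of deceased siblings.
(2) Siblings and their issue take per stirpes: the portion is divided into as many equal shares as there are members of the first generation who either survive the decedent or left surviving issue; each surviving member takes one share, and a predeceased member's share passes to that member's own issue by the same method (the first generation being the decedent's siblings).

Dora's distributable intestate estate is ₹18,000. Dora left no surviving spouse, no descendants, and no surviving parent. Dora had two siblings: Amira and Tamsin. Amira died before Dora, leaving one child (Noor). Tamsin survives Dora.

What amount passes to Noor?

The entire ₹18,000 passes to the siblings and their issue.
That amount (₹18,000) is divided into 2 shares of ₹9,000: Tamsin takes ₹9,000; Amira's ₹9,000 share passes to Amira's issue.
Amira's share (₹9,000) passes entirely to Noor.

Noor receives ₹9,000.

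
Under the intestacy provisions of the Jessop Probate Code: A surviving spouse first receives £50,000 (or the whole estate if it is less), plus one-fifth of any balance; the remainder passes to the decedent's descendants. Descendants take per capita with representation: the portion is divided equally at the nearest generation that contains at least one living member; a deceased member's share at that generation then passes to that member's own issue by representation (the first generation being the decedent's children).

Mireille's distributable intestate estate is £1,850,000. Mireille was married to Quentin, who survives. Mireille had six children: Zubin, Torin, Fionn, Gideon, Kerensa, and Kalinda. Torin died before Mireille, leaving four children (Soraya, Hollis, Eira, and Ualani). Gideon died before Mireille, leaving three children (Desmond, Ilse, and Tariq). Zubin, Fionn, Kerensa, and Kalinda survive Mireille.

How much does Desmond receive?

Quentin first takes £50,000, leaving a balance of £1,800,000. Quentin then takes one-fifth of the balance (£360,000), for a total of £410,000. The remaining £1,440,000 passes to the descendants.
The descendants' portion (£1,440,000) is divided into 6 shares of £240,000: Zubin, Fionn, Kerensa, and Kalinda each take £240,000; Torin's £240,000 share passes to Torin's issue; Gideon's £240,000 share passes to Gideon's issue.
Torin's share (£240,000) is divided into 4 shares of £60,000: Soraya, Hollis, Eira, and Ualani each take £60,000.
Gideon's share (£240,000) is divided into 3 shares of £80,000: Desmond, Ilse, and Tariq each take £80,000.

Desmond receives £80,000.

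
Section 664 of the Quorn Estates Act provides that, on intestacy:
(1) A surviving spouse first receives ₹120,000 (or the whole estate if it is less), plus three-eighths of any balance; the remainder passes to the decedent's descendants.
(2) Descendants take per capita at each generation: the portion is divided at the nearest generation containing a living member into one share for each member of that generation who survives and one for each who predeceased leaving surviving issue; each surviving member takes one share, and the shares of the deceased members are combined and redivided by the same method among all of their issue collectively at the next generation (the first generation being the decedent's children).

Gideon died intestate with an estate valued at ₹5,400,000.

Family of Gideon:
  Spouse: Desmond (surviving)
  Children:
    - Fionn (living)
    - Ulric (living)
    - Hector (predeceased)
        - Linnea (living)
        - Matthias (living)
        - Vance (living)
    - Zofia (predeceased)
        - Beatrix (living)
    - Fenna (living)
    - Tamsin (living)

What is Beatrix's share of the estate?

Beatrix receives ₹275,000.

Desmond first takes ₹120,000, leaving a balance of ₹5,280,000. Desmond then takes three-eighths of the balance (₹1,980,000), for a total of ₹2,100,000. The remaining ₹3,300,000 passes to the descendants.
The descendants' portion (₹3,300,000) is divided at the children's generation into 6 shares of ₹550,000. Fionn, Ulric, Fenna, and Tamsin each take ₹550,000. The 2 shares of the deceased (Hector and Zofia) are combined into a pool of ₹1,100,000.
That pool (₹1,100,000) is divided at the grandchildren's generation equally among Linnea, Matthias, Vance, and Beatrix: ₹275,000 each.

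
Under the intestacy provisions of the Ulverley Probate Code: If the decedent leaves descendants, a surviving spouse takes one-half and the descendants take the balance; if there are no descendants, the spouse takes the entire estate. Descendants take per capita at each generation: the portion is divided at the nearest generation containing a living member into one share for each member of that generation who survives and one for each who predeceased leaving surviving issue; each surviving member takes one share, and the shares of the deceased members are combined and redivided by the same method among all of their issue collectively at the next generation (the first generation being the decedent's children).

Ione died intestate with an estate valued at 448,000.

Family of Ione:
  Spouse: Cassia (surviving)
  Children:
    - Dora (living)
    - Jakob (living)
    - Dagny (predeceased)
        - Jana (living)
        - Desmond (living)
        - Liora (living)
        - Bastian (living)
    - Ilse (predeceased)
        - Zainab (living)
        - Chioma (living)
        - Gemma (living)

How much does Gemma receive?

Cassia takes one-half of 448,000 = 224,000. The remaining 224,000 passes to the descendants.
The descendants' portion (224,000) is divided at the children's generation into 4 shares of 56,000. Dora and Jakob each take 56,000. The 2 shares of the deceased (Dagny and Ilse) are combined into a pool of 112,000.
That pool (112,000) is divided at the grandchildren's generation equally among Jana, Desmond, Liora, Bastian, Zainab, Chioma, and Gemma: 16,000 each.

Gemma receives 16,000.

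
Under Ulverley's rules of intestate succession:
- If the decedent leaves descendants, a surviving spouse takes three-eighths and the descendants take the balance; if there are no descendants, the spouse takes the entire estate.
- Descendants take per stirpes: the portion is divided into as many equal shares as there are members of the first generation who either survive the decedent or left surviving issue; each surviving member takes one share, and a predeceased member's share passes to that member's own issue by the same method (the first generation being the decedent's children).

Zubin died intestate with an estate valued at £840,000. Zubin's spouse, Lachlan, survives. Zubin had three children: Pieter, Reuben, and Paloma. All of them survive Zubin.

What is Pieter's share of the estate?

Pieter receives £175,000.

Lachlan takes three-eighths of £840,000 = £315,000. The remaining £525,000 passes to the descendants.
The descendants' portion (£525,000) is divided into 3 shares of £175,000: Pieter, Reuben, and Paloma each take £175,000.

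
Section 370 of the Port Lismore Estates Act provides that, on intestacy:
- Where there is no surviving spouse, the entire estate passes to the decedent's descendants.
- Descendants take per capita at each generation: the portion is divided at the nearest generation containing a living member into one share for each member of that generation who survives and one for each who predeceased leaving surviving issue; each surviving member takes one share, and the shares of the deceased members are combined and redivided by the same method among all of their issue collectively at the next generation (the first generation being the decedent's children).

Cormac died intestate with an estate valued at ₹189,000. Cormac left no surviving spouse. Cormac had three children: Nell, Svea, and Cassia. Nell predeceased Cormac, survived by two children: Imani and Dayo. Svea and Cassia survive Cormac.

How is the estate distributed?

The entire ₹189,000 passes to the descendants.
That amount (₹189,000) is divided at the children's generation into 3 shares of ₹63,000. Svea and Cassia each take ₹63,000. The remaining share for the deceased Nell (₹63,000) is carried to the next generation.
That pool (₹63,000) is divided at the grandchildren's generation equally among Imani and Dayo: ₹31,500 each.

Imani: ₹31,500; Dayo: ₹31,500; Svea: ₹63,000; Cassia: ₹63,000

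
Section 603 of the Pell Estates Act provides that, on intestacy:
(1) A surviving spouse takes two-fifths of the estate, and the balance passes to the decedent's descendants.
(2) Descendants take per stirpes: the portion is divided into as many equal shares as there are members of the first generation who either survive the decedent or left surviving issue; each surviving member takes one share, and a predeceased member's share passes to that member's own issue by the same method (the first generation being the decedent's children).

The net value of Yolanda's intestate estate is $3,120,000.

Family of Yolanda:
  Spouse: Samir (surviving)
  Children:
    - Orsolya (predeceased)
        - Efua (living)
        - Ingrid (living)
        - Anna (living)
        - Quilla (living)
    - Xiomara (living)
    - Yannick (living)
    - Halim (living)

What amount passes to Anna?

Samir takes two-fifths of $3,120,000 = $1,248,000. The remaining $1,872,000 passes to the descendants.
The descendants' portion ($1,872,000) is divided into 4 shares of $468,000: Xiomara, Yannick, and Halim each take $468,000; Orsolya's $468,000 share passes to Orsolya's issue.
Orsolya's share ($468,000) is divided into 4 shares of $117,000: Efua, Ingrid, Anna, and Quilla each take $117,000.

Anna receives $117,000.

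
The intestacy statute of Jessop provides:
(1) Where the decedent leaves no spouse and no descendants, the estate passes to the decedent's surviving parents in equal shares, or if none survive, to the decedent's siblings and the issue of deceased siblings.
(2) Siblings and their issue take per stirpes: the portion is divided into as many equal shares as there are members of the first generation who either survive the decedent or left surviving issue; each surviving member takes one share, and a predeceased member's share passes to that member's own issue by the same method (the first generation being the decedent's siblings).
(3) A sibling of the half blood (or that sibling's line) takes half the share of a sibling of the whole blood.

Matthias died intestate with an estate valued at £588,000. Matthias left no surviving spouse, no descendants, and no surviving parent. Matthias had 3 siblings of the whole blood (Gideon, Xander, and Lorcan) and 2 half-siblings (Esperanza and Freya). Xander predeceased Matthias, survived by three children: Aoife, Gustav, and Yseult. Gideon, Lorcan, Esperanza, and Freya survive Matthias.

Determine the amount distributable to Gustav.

Gustav receives £49,000.

The entire £588,000 passes to the siblings and their issue.
Counting each half-blood sibling's line as half a unit, there are 4 units in £588,000, so one unit is £147,000. Whole-blood lines (Gideon, Xander, and Lorcan) take £147,000 each; half-blood lines (Esperanza and Freya) take £73,500 each.
Xander's share (£147,000) is divided into 3 shares of £49,000: Aoife, Gustav, and Yseult each take £49,000.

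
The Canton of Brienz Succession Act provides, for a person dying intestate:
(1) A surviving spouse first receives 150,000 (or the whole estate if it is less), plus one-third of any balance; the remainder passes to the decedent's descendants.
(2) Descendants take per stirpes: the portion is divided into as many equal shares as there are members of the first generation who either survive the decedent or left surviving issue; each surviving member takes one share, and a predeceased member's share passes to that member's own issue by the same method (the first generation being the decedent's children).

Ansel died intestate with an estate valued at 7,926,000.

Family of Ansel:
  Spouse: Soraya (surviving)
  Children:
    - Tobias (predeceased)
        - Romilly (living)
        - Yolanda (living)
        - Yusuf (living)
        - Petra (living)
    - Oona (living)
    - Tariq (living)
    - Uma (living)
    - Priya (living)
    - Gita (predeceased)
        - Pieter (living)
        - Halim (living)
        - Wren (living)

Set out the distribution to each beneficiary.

Soraya first takes 150,000, leaving a balance of 7,776,000. Soraya then takes one-third of the balance (2,592,000), for a total of 2,742,000. The remaining 5,184,000 passes to the descendants.
The descendants' portion (5,184,000) is divided into 6 shares of 864,000: Oona, Tariq, Uma, and Priya each take 864,000; Tobias's 864,000 share passes to Tobias's issue; Gita's 864,000 share passes to Gita's issue.
Tobias's share (864,000) is divided into 4 shares of 216,000: Romilly, Yolanda, Yusuf, and Petra each take 216,000.
Gita's share (864,000) is divided into 3 shares of 288,000: Pieter, Halim, and Wren each take 288,000.

Soraya: 2,742,000; Romilly: 216,000; Yolanda: 216,000; Yusuf: 216,000; Petra: 216,000; Oona: 864,000; Tariq: 864,000; Uma: 864,000; Priya: 864,000; Pieter: 288,000; Halim: 288,000; Wren: 288,000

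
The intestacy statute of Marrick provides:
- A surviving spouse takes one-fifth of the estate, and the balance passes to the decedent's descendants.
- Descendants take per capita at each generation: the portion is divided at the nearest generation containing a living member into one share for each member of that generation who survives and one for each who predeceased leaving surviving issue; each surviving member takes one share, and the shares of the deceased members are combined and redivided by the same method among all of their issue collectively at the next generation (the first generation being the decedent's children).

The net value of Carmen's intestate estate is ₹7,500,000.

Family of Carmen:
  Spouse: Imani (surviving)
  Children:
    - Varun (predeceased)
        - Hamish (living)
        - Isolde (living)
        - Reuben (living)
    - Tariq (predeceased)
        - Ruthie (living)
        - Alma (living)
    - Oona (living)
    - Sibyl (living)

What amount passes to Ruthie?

Ruthie receives ₹600,000.

Imani takes one-fifth of ₹7,500,000 = ₹1,500,000. The remaining ₹6,000,000 passes to the descendants.
The descendants' portion (₹6,000,000) is divided at the children's generation into 4 shares of ₹1,500,000. Oona and Sibyl each take ₹1,500,000. The 2 shares of the deceased (Varun and Tariq) are combined into a pool of ₹3,000,000.
That pool (₹3,000,000) is divided at the grandchildren's generation equally among Hamish, Isolde, Reuben, Ruthie, and Alma: ₹600,000 each.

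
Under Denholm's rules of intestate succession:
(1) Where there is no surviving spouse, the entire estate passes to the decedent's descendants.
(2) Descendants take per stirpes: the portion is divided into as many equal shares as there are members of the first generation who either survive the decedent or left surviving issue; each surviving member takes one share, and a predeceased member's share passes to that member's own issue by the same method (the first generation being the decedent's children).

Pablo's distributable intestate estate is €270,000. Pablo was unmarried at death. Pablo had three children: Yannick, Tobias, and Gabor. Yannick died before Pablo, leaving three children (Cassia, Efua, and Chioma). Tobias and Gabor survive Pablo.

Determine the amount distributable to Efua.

The entire €270,000 passes to the descendants.
That amount (€270,000) is divided into 3 shares of €90,000: Tobias and Gabor each take €90,000; Yannick's €90,000 share passes to Yannick's issue.
Yannick's share (€90,000) is divided into 3 shares of €30,000: Cassia, Efua, and Chioma each take €30,000.

Efua receives €30,000.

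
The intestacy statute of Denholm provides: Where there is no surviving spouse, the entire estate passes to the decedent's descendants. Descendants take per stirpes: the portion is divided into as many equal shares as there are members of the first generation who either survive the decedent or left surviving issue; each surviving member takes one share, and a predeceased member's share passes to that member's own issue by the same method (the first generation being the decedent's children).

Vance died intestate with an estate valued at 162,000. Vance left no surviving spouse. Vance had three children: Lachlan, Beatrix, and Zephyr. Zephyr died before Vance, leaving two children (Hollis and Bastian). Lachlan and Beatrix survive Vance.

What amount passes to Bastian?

The entire 162,000 passes to the descendants.
That amount (162,000) is divided into 3 shares of 54,000: Lachlan and Beatrix each take 54,000; Zephyr's 54,000 share passes to Zephyr's issue.
Zephyr's share (54,000) is divided into 2 shares of 27,000: Hollis and Bastian each take 27,000.

Bastian receives 27,000.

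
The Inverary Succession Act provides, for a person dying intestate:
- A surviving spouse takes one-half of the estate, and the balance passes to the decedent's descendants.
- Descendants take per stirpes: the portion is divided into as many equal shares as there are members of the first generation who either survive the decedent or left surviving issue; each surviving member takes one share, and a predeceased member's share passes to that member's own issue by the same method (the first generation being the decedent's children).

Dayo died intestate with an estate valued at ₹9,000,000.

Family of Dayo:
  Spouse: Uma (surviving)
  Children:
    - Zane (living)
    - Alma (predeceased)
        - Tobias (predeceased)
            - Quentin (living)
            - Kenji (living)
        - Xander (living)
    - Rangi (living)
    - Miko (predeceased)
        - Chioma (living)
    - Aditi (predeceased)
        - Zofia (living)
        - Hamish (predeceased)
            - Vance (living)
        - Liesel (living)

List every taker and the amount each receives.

Uma takes one-half of ₹9,000,000 = ₹4,500,000. The remaining ₹4,500,000 passes to the descendants.
The descendants' portion (₹4,500,000) is divided into 5 shares of ₹900,000: Zane and Rangi each take ₹900,000; Alma's ₹900,000 share passes to Alma's issue; Miko's ₹900,000 share passes to Miko's issue; Aditi's ₹900,000 share passes to Aditi's issue.
Alma's share (₹900,000) is divided into 2 shares of ₹450,000: Xander takes ₹450,000; Tobias's ₹450,000 share passes to Tobias's issue.
Tobias's share (₹450,000) is divided into 2 shares of ₹225,000: Quentin and Kenji each take ₹225,000.
Miko's share (₹900,000) passes entirely to Chioma.
Aditi's share (₹900,000) is divided into 3 shares of ₹300,000: Zofia and Liesel each take ₹300,000; Hamish's ₹300,000 share passes to Hamish's issue.
Hamish's share (₹300,000) passes entirely to Vance.

Uma: ₹4,500,000; Zane: ₹900,000; Quentin: ₹225,000; Kenji: ₹225,000; Xander: ₹450,000; Rangi: ₹900,000; Chioma: ₹900,000; Zofia: ₹300,000; Vance: ₹300,000; Liesel: ₹300,000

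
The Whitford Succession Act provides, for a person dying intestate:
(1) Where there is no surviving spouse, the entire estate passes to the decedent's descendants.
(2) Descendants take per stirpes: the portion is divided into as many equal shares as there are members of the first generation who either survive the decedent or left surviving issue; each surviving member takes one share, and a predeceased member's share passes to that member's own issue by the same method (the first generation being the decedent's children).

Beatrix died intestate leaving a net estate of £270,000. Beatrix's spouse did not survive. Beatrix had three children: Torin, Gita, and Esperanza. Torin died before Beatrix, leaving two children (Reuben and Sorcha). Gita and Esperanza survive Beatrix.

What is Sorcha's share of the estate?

Sorcha receives £45,000.

The entire £270,000 passes to the descendants.
That amount (£270,000) is divided into 3 shares of £90,000: Gita and Esperanza each take £90,000; Torin's £90,000 share passes to Torin's issue.
Torin's share (£90,000) is divided into 2 shares of £45,000: Reuben and Sorcha each take £45,000.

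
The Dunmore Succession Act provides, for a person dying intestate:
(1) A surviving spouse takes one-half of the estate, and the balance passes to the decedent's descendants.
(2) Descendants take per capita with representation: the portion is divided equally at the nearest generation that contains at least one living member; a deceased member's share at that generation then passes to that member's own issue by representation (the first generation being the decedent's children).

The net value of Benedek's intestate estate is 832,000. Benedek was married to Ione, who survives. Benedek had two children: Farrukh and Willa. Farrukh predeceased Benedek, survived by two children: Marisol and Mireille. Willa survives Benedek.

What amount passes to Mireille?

Mireille receives 104,000.

Ione takes one-half of 832,000 = 416,000. The remaining 416,000 passes to the descendants.
The descendants' portion (416,000) is divided into 2 shares of 208,000: Willa takes 208,000; Farrukh's 208,000 share passes to Farrukh's issue.
Farrukh's share (208,000) is divided into 2 shares of 104,000: Marisol and Mireille each take 104,000.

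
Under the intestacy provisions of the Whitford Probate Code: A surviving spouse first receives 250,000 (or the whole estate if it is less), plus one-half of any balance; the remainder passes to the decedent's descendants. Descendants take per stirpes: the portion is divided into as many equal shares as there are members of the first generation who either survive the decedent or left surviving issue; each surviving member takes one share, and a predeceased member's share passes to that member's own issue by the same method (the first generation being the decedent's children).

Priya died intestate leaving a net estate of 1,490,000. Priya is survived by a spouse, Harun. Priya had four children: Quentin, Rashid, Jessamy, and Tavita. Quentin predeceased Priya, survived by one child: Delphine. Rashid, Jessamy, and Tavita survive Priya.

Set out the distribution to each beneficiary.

Harun: 870,000; Delphine: 155,000; Rashid: 155,000; Jessamy: 155,000; Tavita: 155,000

Harun first takes 250,000, leaving a balance of 1,240,000. Harun then takes one-half of the balance (620,000), for a total of 870,000. The remaining 620,000 passes to the descendants.
The descendants' portion (620,000) is divided into 4 shares of 155,000: Rashid, Jessamy, and Tavita each take 155,000; Quentin's 155,000 share passes to Quentin's issue.
Quentin's share (155,000) passes entirely to Delphine.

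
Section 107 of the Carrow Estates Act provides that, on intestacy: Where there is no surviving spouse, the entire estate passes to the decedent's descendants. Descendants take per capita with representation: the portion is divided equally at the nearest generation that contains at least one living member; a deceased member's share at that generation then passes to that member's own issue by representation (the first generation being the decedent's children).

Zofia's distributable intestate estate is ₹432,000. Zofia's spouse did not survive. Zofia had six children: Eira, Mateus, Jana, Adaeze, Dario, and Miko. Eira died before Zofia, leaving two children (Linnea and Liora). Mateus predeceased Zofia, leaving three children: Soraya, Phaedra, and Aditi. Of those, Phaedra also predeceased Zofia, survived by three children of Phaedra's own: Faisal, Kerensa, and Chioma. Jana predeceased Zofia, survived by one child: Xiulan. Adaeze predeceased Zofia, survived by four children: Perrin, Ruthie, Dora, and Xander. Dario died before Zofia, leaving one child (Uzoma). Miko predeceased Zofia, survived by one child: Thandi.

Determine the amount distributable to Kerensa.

The entire ₹432,000 passes to the descendants.
No child survives, so the initial division is made at the grandchildren's generation.
That amount (₹432,000) is divided into 12 shares of ₹36,000: Linnea, Liora, Soraya, Aditi, Xiulan, Perrin, Ruthie, Dora, Xander, Uzoma, and Thandi each take ₹36,000; Phaedra's ₹36,000 share passes to Phaedra's issue.
Phaedra's share (₹36,000) is divided into 3 shares of ₹12,000: Faisal, Kerensa, and Chioma each take ₹12,000.

Kerensa receives ₹12,000.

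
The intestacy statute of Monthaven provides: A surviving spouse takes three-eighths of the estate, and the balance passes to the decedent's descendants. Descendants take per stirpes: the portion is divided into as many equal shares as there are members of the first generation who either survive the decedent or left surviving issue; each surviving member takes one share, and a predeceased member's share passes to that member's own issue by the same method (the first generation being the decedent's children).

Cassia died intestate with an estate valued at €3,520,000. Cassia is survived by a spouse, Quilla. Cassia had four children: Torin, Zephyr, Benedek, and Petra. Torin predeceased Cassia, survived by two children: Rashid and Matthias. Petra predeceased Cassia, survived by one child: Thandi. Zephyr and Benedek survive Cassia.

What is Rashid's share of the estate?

Rashid receives €275,000.

Quilla takes three-eighths of €3,520,000 = €1,320,000. The remaining €2,200,000 passes to the descendants.
The descendants' portion (€2,200,000) is divided into 4 shares of €550,000: Zephyr and Benedek each take €550,000; Torin's €550,000 share passes to Torin's issue; Petra's €550,000 share passes to Petra's issue.
Torin's share (€550,000) is divided into 2 shares of €275,000: Rashid and Matthias each take €275,000.
Petra's share (€550,000) passes entirely to Thandi.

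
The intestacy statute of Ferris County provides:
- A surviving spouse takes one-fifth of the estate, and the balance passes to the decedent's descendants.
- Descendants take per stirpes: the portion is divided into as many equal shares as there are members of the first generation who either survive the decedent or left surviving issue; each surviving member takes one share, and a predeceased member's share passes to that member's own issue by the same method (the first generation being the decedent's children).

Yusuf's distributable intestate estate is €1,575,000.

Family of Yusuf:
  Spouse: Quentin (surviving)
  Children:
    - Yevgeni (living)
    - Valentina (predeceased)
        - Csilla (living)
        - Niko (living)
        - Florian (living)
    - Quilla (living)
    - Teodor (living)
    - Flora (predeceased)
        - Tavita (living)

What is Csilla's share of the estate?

Quentin takes one-fifth of €1,575,000 = €315,000. The remaining €1,260,000 passes to the descendants.
The descendants' portion (€1,260,000) is divided into 5 shares of €252,000: Yevgeni, Quilla, and Teodor each take €252,000; Valentina's €252,000 share passes to Valentina's issue; Flora's €252,000 share passes to Flora's issue.
Valentina's share (€252,000) is divided into 3 shares of €84,000: Csilla, Niko, and Florian each take €84,000.
Flora's share (€252,000) passes entirely to Tavita.

Csilla receives €84,000.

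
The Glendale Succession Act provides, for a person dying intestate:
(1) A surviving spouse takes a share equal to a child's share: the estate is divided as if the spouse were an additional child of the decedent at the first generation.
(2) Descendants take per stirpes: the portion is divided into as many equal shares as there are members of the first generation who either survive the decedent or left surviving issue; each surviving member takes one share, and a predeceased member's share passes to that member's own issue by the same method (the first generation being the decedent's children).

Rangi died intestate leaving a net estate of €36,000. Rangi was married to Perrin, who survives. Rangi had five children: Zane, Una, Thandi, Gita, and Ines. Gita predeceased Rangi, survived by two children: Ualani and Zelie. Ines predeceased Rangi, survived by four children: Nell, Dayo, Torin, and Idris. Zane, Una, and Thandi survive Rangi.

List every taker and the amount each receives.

The spouse counts as an additional share at the children's level, so there are 6 primary shares of €6,000. Perrin takes one such share (€6,000).
The children's combined portion (€30,000) is divided into 5 shares of €6,000: Zane, Una, and Thandi each take €6,000; Gita's €6,000 share passes to Gita's issue; Ines's €6,000 share passes to Ines's issue.
Gita's share (€6,000) is divided into 2 shares of €3,000: Ualani and Zelie each take €3,000.
Ines's share (€6,000) is divided into 4 shares of €1,500: Nell, Dayo, Torin, and Idris each take €1,500.

Perrin: €6,000; Zane: €6,000; Una: €6,000; Thandi: €6,000; Ualani: €3,000; Zelie: €3,000; Nell: €1,500; Dayo: €1,500; Torin: €1,500; Idris: €1,500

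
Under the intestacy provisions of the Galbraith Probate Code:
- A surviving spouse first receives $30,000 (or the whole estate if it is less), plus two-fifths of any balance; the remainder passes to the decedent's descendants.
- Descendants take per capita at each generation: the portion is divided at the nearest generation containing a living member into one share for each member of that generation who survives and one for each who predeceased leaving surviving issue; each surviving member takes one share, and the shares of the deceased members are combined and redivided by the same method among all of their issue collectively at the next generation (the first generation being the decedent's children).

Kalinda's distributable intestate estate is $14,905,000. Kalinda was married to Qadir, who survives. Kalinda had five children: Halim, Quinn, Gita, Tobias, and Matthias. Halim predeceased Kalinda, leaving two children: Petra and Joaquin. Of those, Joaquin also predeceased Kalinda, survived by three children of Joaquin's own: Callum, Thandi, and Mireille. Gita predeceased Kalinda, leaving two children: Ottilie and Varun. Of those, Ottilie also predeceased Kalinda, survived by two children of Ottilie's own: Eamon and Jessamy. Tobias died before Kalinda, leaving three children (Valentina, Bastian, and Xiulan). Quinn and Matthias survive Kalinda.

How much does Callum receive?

Callum receives $306,000.

Qadir first takes $30,000, leaving a balance of $14,875,000. Qadir then takes two-fifths of the balance ($5,950,000), for a total of $5,980,000. The remaining $8,925,000 passes to the descendants.
The descendants' portion ($8,925,000) is divided at the children's generation into 5 shares of $1,785,000. Quinn and Matthias each take $1,785,000. The 3 shares of the deceased (Halim, Gita, and Tobias) are combined into a pool of $5,355,000.
That pool ($5,355,000) is divided at the grandchildren's generation into 7 shares of $765,000. Petra, Varun, Valentina, Bastian, and Xiulan each take $765,000. The 2 shares of the deceased (Joaquin and Ottilie) are combined into a pool of $1,530,000.
That pool ($1,530,000) is divided at the great-grandchildren's generation equally among Callum, Thandi, Mireille, Eamon, and Jessamy: $306,000 each.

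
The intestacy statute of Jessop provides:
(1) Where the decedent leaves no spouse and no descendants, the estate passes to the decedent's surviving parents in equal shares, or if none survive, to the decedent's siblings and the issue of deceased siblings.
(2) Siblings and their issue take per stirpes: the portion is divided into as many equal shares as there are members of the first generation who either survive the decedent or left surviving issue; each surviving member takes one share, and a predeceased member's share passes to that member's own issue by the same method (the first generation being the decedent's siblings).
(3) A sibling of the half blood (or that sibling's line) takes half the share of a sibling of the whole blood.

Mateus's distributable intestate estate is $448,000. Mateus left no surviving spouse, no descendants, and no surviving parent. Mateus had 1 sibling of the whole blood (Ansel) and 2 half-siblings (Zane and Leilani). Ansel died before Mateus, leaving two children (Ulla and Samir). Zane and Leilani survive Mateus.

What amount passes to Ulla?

Ulla receives $112,000.

The entire $448,000 passes to the siblings and their issue.
Counting each half-blood sibling's line as half a unit, there are 2 units in $448,000, so one unit is $224,000. Whole-blood lines (Ansel) take $224,000 each; half-blood lines (Zane and Leilani) take $112,000 each.
Ansel's share ($224,000) is divided into 2 shares of $112,000: Ulla and Samir each take $112,000.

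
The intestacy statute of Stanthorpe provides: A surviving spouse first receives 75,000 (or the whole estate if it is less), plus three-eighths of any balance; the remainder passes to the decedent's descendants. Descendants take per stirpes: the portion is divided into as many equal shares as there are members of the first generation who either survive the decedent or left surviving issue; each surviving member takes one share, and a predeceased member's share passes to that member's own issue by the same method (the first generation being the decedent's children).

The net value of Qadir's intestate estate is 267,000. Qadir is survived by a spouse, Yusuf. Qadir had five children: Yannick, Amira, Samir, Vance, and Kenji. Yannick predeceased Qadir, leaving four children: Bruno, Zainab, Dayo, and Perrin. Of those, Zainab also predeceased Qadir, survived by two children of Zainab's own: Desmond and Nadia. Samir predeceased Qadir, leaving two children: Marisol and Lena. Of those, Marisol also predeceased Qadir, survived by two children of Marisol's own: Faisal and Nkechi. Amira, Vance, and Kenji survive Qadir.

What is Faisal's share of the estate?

Faisal receives 6,000.

Yusuf first takes 75,000, leaving a balance of 192,000. Yusuf then takes three-eighths of the balance (72,000), for a total of 147,000. The remaining 120,000 passes to the descendants.
The descendants' portion (120,000) is divided into 5 shares of 24,000: Amira, Vance, and Kenji each take 24,000; Yannick's 24,000 share passes to Yannick's issue; Samir's 24,000 share passes to Samir's issue.
Yannick's share (24,000) is divided into 4 shares of 6,000: Bruno, Dayo, and Perrin each take 6,000; Zainab's 6,000 share passes to Zainab's issue.
Zainab's share (6,000) is divided into 2 shares of 3,000: Desmond and Nadia each take 3,000.
Samir's share (24,000) is divided into 2 shares of 12,000: Lena takes 12,000; Marisol's 12,000 share passes to Marisol's issue.
Marisol's share (12,000) is divided into 2 shares of 6,000: Faisal and Nkechi each take 6,000.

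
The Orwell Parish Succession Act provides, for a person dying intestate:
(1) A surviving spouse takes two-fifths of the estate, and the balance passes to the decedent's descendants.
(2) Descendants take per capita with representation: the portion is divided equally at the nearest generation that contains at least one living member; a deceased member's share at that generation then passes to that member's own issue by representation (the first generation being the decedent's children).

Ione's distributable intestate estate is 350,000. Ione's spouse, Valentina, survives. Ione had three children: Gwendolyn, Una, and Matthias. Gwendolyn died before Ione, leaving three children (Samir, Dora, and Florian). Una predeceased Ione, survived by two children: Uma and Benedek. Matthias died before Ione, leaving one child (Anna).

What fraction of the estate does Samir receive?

Valentina takes two-fifths of 350,000 = 140,000. The remaining 210,000 passes to the descendants.
No child survives, so the initial division is made at the grandchildren's generation.
The descendants' portion (210,000) is divided into 6 shares of 35,000: Samir, Dora, Florian, Uma, Benedek, and Anna each take 35,000.

Samir receives 1/10 of the estate.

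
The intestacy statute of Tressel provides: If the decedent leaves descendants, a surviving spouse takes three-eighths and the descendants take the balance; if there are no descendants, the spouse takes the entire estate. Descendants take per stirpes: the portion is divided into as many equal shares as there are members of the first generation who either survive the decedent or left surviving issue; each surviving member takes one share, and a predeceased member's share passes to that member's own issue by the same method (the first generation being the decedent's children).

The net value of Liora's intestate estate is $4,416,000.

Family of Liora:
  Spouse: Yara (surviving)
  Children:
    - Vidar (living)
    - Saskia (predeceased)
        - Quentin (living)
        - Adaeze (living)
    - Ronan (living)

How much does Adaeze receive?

Adaeze receives $460,000.

Yara takes three-eighths of $4,416,000 = $1,656,000. The remaining $2,760,000 passes to the descendants.
The descendants' portion ($2,760,000) is divided into 3 shares of $920,000: Vidar and Ronan each take $920,000; Saskia's $920,000 share passes to Saskia's issue.
Saskia's share ($920,000) is divided into 2 shares of $460,000: Quentin and Adaeze each take $460,000.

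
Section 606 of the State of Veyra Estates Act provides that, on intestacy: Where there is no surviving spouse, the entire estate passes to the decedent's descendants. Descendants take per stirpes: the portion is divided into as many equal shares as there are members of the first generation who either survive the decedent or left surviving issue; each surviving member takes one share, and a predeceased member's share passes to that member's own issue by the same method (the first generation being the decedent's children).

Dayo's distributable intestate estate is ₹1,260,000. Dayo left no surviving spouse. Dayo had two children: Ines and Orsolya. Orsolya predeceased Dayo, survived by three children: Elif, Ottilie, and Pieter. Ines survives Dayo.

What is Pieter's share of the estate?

The entire ₹1,260,000 passes to the descendants.
That amount (₹1,260,000) is divided into 2 shares of ₹630,000: Ines takes ₹630,000; Orsolya's ₹630,000 share passes to Orsolya's issue.
Orsolya's share (₹630,000) is divided into 3 shares of ₹210,000: Elif, Ottilie, and Pieter each take ₹210,000.

Pieter receives ₹210,000.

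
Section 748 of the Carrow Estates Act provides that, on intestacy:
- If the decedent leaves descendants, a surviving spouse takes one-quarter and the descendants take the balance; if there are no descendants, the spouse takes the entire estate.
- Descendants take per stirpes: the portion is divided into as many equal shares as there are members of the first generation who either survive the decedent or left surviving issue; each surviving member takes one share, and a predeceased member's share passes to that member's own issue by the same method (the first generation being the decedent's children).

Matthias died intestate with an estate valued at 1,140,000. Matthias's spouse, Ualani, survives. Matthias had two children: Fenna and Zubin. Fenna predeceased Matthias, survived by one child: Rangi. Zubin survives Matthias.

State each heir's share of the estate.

Ualani takes one-quarter of 1,140,000 = 285,000. The remaining 855,000 passes to the descendants.
The descendants' portion (855,000) is divided into 2 shares of 427,500: Zubin takes 427,500; Fenna's 427,500 share passes to Fenna's issue.
Fenna's share (427,500) passes entirely to Rangi.

Ualani: 285,000; Rangi: 427,500; Zubin: 427,500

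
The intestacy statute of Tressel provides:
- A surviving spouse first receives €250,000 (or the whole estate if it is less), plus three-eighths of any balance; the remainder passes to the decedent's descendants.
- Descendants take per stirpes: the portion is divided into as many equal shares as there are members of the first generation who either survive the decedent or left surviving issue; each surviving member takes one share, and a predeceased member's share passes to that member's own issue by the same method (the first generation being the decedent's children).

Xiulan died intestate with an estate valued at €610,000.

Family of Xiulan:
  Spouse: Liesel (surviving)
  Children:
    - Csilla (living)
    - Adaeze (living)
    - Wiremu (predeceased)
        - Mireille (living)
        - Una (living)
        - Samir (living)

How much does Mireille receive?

Mireille receives €25,000.

Liesel first takes €250,000, leaving a balance of €360,000. Liesel then takes three-eighths of the balance (€135,000), for a total of €385,000. The remaining €225,000 passes to the descendants.
The descendants' portion (€225,000) is divided into 3 shares of €75,000: Csilla and Adaeze each take €75,000; Wiremu's €75,000 share passes to Wiremu's issue.
Wiremu's share (€75,000) is divided into 3 shares of €25,000: Mireille, Una, and Samir each take €25,000.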